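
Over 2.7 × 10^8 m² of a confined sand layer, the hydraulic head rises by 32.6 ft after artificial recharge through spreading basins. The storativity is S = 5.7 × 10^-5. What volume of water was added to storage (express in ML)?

ΔV ≈ 153 ML

Δh = 32.6 ft = 9.936 m
ΔV = S × A × Δh = 5.7 × 10^-5 × 2.7 × 10^8 m² × 9.936 m = 1.529 × 10^5 m³
ΔV = 1.529 × 10^5 m³ = 152.9 ML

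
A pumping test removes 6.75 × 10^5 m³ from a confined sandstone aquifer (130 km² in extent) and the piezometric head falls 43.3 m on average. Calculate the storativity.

S ≈ 1.2 × 10^-4

A = 130 km² = 1.3 × 10^8 m²
S = ΔV / (A × Δh) = 6.75 × 10^5 m³ / (1.3 × 10^8 m² × 43.3 m) = 1.199 × 10^-4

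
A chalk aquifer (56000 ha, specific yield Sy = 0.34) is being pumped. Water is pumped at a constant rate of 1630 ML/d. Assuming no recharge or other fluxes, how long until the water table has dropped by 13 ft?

A = 56000 ha = 5.6 × 10^8 m²
Δh = 13 ft = 3.962 m
ΔV = Sy × A × Δh = 0.34 × 5.6 × 10^8 × 3.962 = 7.544 × 10^8 m³
Q = 1630 ML/d = 1.63 × 10^6 m³/d
t = ΔV / Q = 7.544 × 10^8 m³ / 1.63 × 10^6 m³/d = 462.8 d

t ≈ 463 days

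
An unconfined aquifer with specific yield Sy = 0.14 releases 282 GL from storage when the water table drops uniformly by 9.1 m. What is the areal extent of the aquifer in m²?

A ≈ 2.21 × 10^8 m²

ΔV = 282 GL = 2.82 × 10^8 m³
A = ΔV / (Sy × Δh) = 2.82 × 10^8 / (0.14 × 9.1) = 2.214 × 10^8 m²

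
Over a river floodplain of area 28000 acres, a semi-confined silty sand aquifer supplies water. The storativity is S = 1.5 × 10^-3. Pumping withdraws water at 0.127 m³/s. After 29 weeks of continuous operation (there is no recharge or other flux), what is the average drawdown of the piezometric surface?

Δh ≈ 13.1 m

A = 28000 acres = 1.133 × 10^8 m²
Q = 0.127 m³/s = 10970 m³/d
t = 29 weeks = 203 d
ΔV = Q × t = 10970 m³/d × 203 d = 2.227 × 10^6 m³
Δh = ΔV / (S × A) = 2.227 × 10^6 / (0.0015 × 1.133 × 10^8) = 13.11 m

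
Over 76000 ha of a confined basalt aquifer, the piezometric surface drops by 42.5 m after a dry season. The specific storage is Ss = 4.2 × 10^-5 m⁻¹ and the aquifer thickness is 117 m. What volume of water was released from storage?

S = Ss × b = 4.2 × 10^-5 m⁻¹ × 117 m = 4.914 × 10^-3
A = 76000 ha = 7.6 × 10^8 m²
ΔV = S × A × Δh = 0.004914 × 7.6 × 10^8 m² × 42.5 m = 1.587 × 10^8 m³

ΔV ≈ 1.59 × 10^8 m³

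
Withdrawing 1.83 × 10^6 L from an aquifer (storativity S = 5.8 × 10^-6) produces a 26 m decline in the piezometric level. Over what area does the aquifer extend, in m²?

A ≈ 1.21 × 10^7 m²

ΔV = 1.83 × 10^6 L = 1830 m³
A = ΔV / (S × Δh) = 1830 / (5.8 × 10^-6 × 26) = 1.214 × 10^7 m²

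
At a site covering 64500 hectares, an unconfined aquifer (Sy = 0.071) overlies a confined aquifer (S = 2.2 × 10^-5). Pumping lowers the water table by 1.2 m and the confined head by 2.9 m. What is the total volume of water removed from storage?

ΔV ≈ 5.5 × 10^7 m³

A = 64500 hectares = 6.45 × 10^8 m²
Unconfined: ΔV_u = Sy × A × Δh_u = 0.071 × 6.45 × 10^8 × 1.2 = 5.495 × 10^7 m³
Confined: ΔV_c = S × A × Δh_c = 2.2 × 10^-5 × 6.45 × 10^8 × 2.9 = 41150 m³
Total ΔV = 5.495 × 10^7 + 41150 = 5.5 × 10^7 m³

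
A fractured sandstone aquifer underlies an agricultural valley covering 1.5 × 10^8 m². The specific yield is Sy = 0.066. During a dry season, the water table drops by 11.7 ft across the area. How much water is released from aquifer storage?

Δh = 11.7 ft = 3.566 m
ΔV = Sy × A × Δh = 0.066 × 1.5 × 10^8 m² × 3.566 m = 3.53 × 10^7 m³

ΔV ≈ 3.53 × 10^7 m³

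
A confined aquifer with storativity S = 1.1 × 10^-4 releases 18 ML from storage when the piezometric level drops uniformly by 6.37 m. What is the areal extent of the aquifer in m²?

A ≈ 2.57 × 10^7 m²

ΔV = 18 ML = 18000 m³
A = ΔV / (S × Δh) = 18000 / (1.1 × 10^-4 × 6.37) = 2.569 × 10^7 m²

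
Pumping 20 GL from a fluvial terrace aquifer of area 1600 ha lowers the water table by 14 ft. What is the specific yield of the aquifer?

Sy ≈ 0.29

A = 1600 ha = 1.6 × 10^7 m²
Δh = 14 ft = 4.267 m
ΔV = 20 GL = 2 × 10^7 m³
Sy = ΔV / (A × Δh) = 2 × 10^7 m³ / (1.6 × 10^7 m² × 4.267 m) = 0.2929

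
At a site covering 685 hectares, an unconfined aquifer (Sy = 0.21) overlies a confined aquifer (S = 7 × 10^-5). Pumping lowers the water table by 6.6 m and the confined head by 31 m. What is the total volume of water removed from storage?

ΔV ≈ 9.51 × 10^6 m³

A = 685 hectares = 6.85 × 10^6 m²
Unconfined: ΔV_u = Sy × A × Δh_u = 0.21 × 6.85 × 10^6 × 6.6 = 9.494 × 10^6 m³
Confined: ΔV_c = S × A × Δh_c = 7 × 10^-5 × 6.85 × 10^6 × 31 = 14860 m³
Total ΔV = 9.494 × 10^6 + 14860 = 9.509 × 10^6 m³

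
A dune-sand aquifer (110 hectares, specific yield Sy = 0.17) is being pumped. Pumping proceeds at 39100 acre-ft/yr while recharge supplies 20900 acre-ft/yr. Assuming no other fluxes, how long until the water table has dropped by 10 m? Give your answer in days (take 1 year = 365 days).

A = 110 hectares = 1.1 × 10^6 m²
ΔV = Sy × A × Δh = 0.17 × 1.1 × 10^6 × 10 = 1.87 × 10^6 m³
Net withdrawal = 39100 − 20900 = 18200 acre-ft/yr = 61510 m³/d
t = ΔV / Q = 1.87 × 10^6 m³ / 61510 m³/d = 30.4 d

t ≈ 30.4 days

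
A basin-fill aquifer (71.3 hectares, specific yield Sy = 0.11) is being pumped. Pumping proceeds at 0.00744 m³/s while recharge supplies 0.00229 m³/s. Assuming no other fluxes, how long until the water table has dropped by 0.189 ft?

A = 71.3 hectares = 7.13 × 10^5 m²
Δh = 0.189 ft = 0.05761 m
ΔV = Sy × A × Δh = 0.11 × 7.13 × 10^5 × 0.05761 = 4518 m³
Net withdrawal = 0.00744 − 0.00229 = 0.00515 m³/s = 445 m³/d
t = ΔV / Q = 4518 m³ / 445 m³/d = 10.15 d

t ≈ 10.2 days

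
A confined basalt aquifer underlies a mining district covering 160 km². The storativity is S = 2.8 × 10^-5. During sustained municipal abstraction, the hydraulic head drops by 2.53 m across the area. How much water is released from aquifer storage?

A = 160 km² = 1.6 × 10^8 m²
ΔV = S × A × Δh = 2.8 × 10^-5 × 1.6 × 10^8 m² × 2.53 m = 11330 m³

ΔV ≈ 11300 m³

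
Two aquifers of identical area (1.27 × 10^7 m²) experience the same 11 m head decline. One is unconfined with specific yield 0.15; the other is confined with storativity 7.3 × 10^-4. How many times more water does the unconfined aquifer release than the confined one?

Unconfined: ΔV_u = Sy × A × Δh = 0.15 × 1.27 × 10^7 × 11 = 2.095 × 10^7 m³
Confined: ΔV_c = S × A × Δh = 7.3 × 10^-4 × 1.27 × 10^7 × 11 = 1.02 × 10^5 m³
Ratio = ΔV_u / ΔV_c = Sy / S = 0.15 / 7.3 × 10^-4 = 205.5

ΔV_u / ΔV_c ≈ 205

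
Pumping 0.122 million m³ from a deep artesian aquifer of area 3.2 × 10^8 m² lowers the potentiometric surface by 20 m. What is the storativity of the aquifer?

S ≈ 1.9 × 10^-5

ΔV = 0.122 million m³ = 1.22 × 10^5 m³
S = ΔV / (A × Δh) = 1.22 × 10^5 m³ / (3.2 × 10^8 m² × 20 m) = 1.906 × 10^-5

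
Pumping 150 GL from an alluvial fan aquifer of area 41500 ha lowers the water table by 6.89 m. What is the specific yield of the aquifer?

Sy ≈ 0.052

A = 41500 ha = 4.15 × 10^8 m²
ΔV = 150 GL = 1.5 × 10^8 m³
Sy = ΔV / (A × Δh) = 1.5 × 10^8 m³ / (4.15 × 10^8 m² × 6.89 m) = 0.05246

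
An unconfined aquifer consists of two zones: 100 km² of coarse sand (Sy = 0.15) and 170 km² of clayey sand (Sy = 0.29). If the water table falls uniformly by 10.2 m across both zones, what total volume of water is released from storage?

A₁ = 100 km² = 1 × 10^8 m²; A₂ = 170 km² = 1.7 × 10^8 m²
ΔV₁ = 0.15 × 1 × 10^8 × 10.2 = 1.53 × 10^8 m³
ΔV₂ = 0.29 × 1.7 × 10^8 × 10.2 = 5.029 × 10^8 m³
ΔV = ΔV₁ + ΔV₂ = 6.559 × 10^8 m³

ΔV ≈ 6.56 × 10^8 m³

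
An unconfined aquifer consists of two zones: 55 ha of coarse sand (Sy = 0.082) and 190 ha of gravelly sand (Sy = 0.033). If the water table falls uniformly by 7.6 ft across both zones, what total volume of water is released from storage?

ΔV ≈ 2.5 × 10^5 m³

A₁ = 55 ha = 5.5 × 10^5 m²; A₂ = 190 ha = 1.9 × 10^6 m²
Δh = 7.6 ft = 2.316 m
ΔV₁ = 0.082 × 5.5 × 10^5 × 2.316 = 1.045 × 10^5 m³
ΔV₂ = 0.033 × 1.9 × 10^6 × 2.316 = 1.452 × 10^5 m³
ΔV = ΔV₁ + ΔV₂ = 2.497 × 10^5 m³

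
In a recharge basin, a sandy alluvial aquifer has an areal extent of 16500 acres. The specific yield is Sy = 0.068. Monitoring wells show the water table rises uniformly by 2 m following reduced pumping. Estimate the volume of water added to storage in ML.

A = 16500 acres = 6.677 × 10^7 m²
ΔV = Sy × A × Δh = 0.068 × 6.677 × 10^7 m² × 2 m = 9.081 × 10^6 m³
ΔV = 9.081 × 10^6 m³ = 9081 ML

ΔV ≈ 9080 ML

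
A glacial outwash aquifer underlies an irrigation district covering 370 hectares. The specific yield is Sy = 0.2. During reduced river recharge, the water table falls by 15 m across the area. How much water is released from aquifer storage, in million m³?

ΔV ≈ 11.1 million m³

A = 370 hectares = 3.7 × 10^6 m²
ΔV = Sy × A × Δh = 0.2 × 3.7 × 10^6 m² × 15 m = 1.11 × 10^7 m³
ΔV = 1.11 × 10^7 m³ = 11.1 million m³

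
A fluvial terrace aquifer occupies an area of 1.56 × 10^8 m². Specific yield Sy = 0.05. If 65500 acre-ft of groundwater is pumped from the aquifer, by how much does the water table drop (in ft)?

Δh ≈ 34 ft

ΔV = 65500 acre-ft = 8.079 × 10^7 m³
Δh = ΔV / (Sy × A) = 8.079 × 10^7 m³ / (0.05 × 1.56 × 10^8 m²) = 10.36 m
Δh = 10.36 m = 33.98 ft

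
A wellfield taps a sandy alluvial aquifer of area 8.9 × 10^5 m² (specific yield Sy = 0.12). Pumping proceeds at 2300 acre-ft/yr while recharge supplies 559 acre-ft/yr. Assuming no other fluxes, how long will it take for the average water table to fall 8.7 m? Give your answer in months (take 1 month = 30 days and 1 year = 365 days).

ΔV = Sy × A × Δh = 0.12 × 8.9 × 10^5 × 8.7 = 9.292 × 10^5 m³
Net withdrawal = 2300 − 559 = 1741 acre-ft/yr = 5884 m³/d
t = ΔV / Q = 9.292 × 10^5 m³ / 5884 m³/d = 157.9 d
t = 157.9 d ≈ 5.264 months

t ≈ 5.26 months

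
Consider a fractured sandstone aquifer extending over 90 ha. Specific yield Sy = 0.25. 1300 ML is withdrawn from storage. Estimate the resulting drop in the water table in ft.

A = 90 ha = 9 × 10^5 m²
ΔV = 1300 ML = 1.3 × 10^6 m³
Δh = ΔV / (Sy × A) = 1.3 × 10^6 m³ / (0.25 × 9 × 10^5 m²) = 5.778 m
Δh = 5.778 m = 18.96 ft

Δh ≈ 19 ft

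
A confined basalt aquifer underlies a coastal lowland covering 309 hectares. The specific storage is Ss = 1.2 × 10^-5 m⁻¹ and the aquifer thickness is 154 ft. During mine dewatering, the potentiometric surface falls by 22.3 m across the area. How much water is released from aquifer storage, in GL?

b = 154 ft = 46.94 m
S = Ss × b = 1.2 × 10^-5 m⁻¹ × 46.94 m = 5.633 × 10^-4
A = 309 hectares = 3.09 × 10^6 m²
ΔV = S × A × Δh = 5.633 × 10^-4 × 3.09 × 10^6 m² × 22.3 m = 38810 m³
ΔV = 38810 m³ = 0.03881 GL

ΔV ≈ 0.0388 GL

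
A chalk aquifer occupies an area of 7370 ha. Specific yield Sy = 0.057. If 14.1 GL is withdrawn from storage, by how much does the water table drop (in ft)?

A = 7370 ha = 7.37 × 10^7 m²
ΔV = 14.1 GL = 1.41 × 10^7 m³
Δh = ΔV / (Sy × A) = 1.41 × 10^7 m³ / (0.057 × 7.37 × 10^7 m²) = 3.356 m
Δh = 3.356 m = 11.01 ft

Δh ≈ 11 ft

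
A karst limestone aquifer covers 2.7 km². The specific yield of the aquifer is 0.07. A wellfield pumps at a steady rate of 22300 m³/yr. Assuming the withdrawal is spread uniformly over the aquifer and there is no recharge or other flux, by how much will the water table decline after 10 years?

A = 2.7 km² = 2.7 × 10^6 m²
Q = 22300 m³/yr = 61.1 m³/d
t = 10 years = 3650 d
ΔV = Q × t = 61.1 m³/d × 3650 d = 2.23 × 10^5 m³
Δh = ΔV / (Sy × A) = 2.23 × 10^5 / (0.07 × 2.7 × 10^6) = 1.18 m

Δh ≈ 1.18 m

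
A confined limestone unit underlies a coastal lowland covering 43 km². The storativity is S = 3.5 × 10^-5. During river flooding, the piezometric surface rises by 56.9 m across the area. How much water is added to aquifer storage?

A = 43 km² = 4.3 × 10^7 m²
ΔV = S × A × Δh = 3.5 × 10^-5 × 4.3 × 10^7 m² × 56.9 m = 85630 m³

ΔV ≈ 85600 m³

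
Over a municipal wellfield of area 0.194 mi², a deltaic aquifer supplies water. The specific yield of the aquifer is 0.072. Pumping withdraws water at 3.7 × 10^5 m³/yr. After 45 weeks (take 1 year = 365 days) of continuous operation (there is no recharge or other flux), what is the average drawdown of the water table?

A = 0.194 mi² = 5.025 × 10^5 m²
Q = 3.7 × 10^5 m³/yr = 1014 m³/d
t = 45 weeks = 315 d
ΔV = Q × t = 1014 m³/d × 315 d = 3.193 × 10^5 m³
Δh = ΔV / (Sy × A) = 3.193 × 10^5 / (0.072 × 5.025 × 10^5) = 8.826 m

Δh ≈ 8.83 m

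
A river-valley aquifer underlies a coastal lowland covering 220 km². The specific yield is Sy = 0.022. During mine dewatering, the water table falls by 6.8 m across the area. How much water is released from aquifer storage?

A = 220 km² = 2.2 × 10^8 m²
ΔV = Sy × A × Δh = 0.022 × 2.2 × 10^8 m² × 6.8 m = 3.291 × 10^7 m³

ΔV ≈ 3.29 × 10^7 m³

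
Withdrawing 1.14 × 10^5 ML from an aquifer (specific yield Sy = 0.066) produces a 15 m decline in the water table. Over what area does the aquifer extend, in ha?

A ≈ 11500 ha

ΔV = 1.14 × 10^5 ML = 1.14 × 10^8 m³
A = ΔV / (Sy × Δh) = 1.14 × 10^8 / (0.066 × 15) = 1.152 × 10^8 m²
A = 1.152 × 10^8 m² = 11520 ha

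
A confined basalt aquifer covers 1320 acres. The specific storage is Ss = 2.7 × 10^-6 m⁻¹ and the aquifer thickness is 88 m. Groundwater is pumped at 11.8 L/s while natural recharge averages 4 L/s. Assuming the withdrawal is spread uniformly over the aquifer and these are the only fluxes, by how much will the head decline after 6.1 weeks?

S = Ss × b = 2.7 × 10^-6 m⁻¹ × 88 m = 2.376 × 10^-4
A = 1320 acres = 5.342 × 10^6 m²
Net abstraction = 11.8 − 4 = 7.8 L/s
Q_net = 7.8 L/s = 673.9 m³/d
t = 6.1 weeks = 42.7 d
ΔV = Q × t = 673.9 m³/d × 42.7 d = 28780 m³
Δh = ΔV / (S × A) = 28780 / (2.376 × 10^-4 × 5.342 × 10^6) = 22.67 m

Δh ≈ 22.7 m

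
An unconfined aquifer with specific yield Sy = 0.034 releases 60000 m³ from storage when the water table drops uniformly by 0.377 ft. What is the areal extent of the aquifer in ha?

A ≈ 1540 ha

Δh = 0.377 ft = 0.1149 m
A = ΔV / (Sy × Δh) = 60000 / (0.034 × 0.1149) = 1.536 × 10^7 m²
A = 1.536 × 10^7 m² = 1536 ha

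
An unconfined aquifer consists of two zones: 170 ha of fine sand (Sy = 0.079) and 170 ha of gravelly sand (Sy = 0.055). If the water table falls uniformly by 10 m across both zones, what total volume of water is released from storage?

A₁ = 170 ha = 1.7 × 10^6 m²; A₂ = 170 ha = 1.7 × 10^6 m²
ΔV₁ = 0.079 × 1.7 × 10^6 × 10 = 1.343 × 10^6 m³
ΔV₂ = 0.055 × 1.7 × 10^6 × 10 = 9.35 × 10^5 m³
ΔV = ΔV₁ + ΔV₂ = 2.278 × 10^6 m³

ΔV ≈ 2.28 × 10^6 m³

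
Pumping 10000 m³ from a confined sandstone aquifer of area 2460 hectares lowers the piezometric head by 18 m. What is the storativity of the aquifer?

S ≈ 2.3 × 10^-5

A = 2460 hectares = 2.46 × 10^7 m²
S = ΔV / (A × Δh) = 10000 m³ / (2.46 × 10^7 m² × 18 m) = 2.258 × 10^-5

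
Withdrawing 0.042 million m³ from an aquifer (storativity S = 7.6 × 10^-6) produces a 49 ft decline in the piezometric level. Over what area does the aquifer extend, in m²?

Δh = 49 ft = 14.94 m
ΔV = 0.042 million m³ = 42000 m³
A = ΔV / (S × Δh) = 42000 / (7.6 × 10^-6 × 14.94) = 3.7 × 10^8 m²

A ≈ 3.7 × 10^8 m²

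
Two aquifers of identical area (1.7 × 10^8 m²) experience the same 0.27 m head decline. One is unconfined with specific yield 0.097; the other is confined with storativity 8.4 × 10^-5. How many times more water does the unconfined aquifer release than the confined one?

ΔV_u / ΔV_c ≈ 1150

Unconfined: ΔV_u = Sy × A × Δh = 0.097 × 1.7 × 10^8 × 0.27 = 4.452 × 10^6 m³
Confined: ΔV_c = S × A × Δh = 8.4 × 10^-5 × 1.7 × 10^8 × 0.27 = 3856 m³
Ratio = ΔV_u / ΔV_c = Sy / S = 0.097 / 8.4 × 10^-5 = 1155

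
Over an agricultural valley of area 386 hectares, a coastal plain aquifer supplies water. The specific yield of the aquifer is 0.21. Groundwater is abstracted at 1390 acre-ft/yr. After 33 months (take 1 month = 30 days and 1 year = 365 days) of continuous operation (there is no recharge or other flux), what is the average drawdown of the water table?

A = 386 hectares = 3.86 × 10^6 m²
Q = 1390 acre-ft/yr = 4697 m³/d
t = 33 months = 990 d
ΔV = Q × t = 4697 m³/d × 990 d = 4.65 × 10^6 m³
Δh = ΔV / (Sy × A) = 4.65 × 10^6 / (0.21 × 3.86 × 10^6) = 5.737 m

Δh ≈ 5.74 m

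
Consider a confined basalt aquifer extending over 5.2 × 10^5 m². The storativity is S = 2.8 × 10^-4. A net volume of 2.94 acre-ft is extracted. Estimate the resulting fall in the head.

Δh ≈ 24.9 m

ΔV = 2.94 acre-ft = 3626 m³
Δh = ΔV / (S × A) = 3626 m³ / (2.8 × 10^-4 × 5.2 × 10^5 m²) = 24.91 m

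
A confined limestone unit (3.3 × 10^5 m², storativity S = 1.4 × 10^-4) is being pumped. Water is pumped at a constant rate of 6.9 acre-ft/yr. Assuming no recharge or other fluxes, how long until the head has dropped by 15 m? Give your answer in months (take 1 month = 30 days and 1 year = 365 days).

ΔV = S × A × Δh = 1.4 × 10^-4 × 3.3 × 10^5 × 15 = 693 m³
Q = 6.9 acre-ft/yr = 23.32 m³/d
t = ΔV / Q = 693 m³ / 23.32 m³/d = 29.72 d
t = 29.72 d ≈ 0.9907 months

t ≈ 0.991 months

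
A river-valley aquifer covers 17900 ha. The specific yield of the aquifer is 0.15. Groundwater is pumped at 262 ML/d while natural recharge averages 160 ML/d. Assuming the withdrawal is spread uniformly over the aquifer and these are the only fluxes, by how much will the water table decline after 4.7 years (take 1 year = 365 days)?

A = 17900 ha = 1.79 × 10^8 m²
Net abstraction = 262 − 160 = 102 ML/d
Q_net = 102 ML/d = 1.02 × 10^5 m³/d
t = 4.7 years = 1716 d
ΔV = Q × t = 1.02 × 10^5 m³/d × 1716 d = 1.75 × 10^8 m³
Δh = ΔV / (Sy × A) = 1.75 × 10^8 / (0.15 × 1.79 × 10^8) = 6.517 m

Δh ≈ 6.52 m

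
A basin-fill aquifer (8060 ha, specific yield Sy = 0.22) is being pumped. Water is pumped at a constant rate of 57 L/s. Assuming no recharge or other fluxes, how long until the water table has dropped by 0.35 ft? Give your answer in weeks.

t ≈ 54.9 weeks

A = 8060 ha = 8.06 × 10^7 m²
Δh = 0.35 ft = 0.1067 m
ΔV = Sy × A × Δh = 0.22 × 8.06 × 10^7 × 0.1067 = 1.892 × 10^6 m³
Q = 57 L/s = 4925 m³/d
t = ΔV / Q = 1.892 × 10^6 m³ / 4925 m³/d = 384.1 d
t = 384.1 d ≈ 54.87 weeks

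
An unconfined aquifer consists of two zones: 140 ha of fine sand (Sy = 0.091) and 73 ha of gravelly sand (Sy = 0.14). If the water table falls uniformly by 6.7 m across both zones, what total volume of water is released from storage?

A₁ = 140 ha = 1.4 × 10^6 m²; A₂ = 73 ha = 7.3 × 10^5 m²
ΔV₁ = 0.091 × 1.4 × 10^6 × 6.7 = 8.536 × 10^5 m³
ΔV₂ = 0.14 × 7.3 × 10^5 × 6.7 = 6.847 × 10^5 m³
ΔV = ΔV₁ + ΔV₂ = 1.538 × 10^6 m³

ΔV ≈ 1.54 × 10^6 m³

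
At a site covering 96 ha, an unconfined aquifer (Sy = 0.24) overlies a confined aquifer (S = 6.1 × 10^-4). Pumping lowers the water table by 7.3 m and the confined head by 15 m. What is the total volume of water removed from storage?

ΔV ≈ 1.69 × 10^6 m³

A = 96 ha = 9.6 × 10^5 m²
Unconfined: ΔV_u = Sy × A × Δh_u = 0.24 × 9.6 × 10^5 × 7.3 = 1.682 × 10^6 m³
Confined: ΔV_c = S × A × Δh_c = 6.1 × 10^-4 × 9.6 × 10^5 × 15 = 8784 m³
Total ΔV = 1.682 × 10^6 + 8784 = 1.691 × 10^6 m³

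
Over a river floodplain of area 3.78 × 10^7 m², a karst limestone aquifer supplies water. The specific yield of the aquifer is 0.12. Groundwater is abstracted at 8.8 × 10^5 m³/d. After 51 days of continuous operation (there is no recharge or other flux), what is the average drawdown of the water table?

Δh ≈ 9.89 m

ΔV = Q × t = 8.8 × 10^5 m³/d × 51 d = 4.488 × 10^7 m³
Δh = ΔV / (Sy × A) = 4.488 × 10^7 / (0.12 × 3.78 × 10^7) = 9.894 m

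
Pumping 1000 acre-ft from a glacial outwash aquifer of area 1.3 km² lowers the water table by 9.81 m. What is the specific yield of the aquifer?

A = 1.3 km² = 1.3 × 10^6 m²
ΔV = 1000 acre-ft = 1.233 × 10^6 m³
Sy = ΔV / (A × Δh) = 1.233 × 10^6 m³ / (1.3 × 10^6 m² × 9.81 m) = 0.09672

Sy ≈ 0.097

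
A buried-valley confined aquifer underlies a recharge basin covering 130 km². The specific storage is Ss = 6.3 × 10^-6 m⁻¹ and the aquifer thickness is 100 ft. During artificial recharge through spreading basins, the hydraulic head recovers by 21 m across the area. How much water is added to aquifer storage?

ΔV ≈ 5.24 × 10^5 m³

b = 100 ft = 30.48 m
S = Ss × b = 6.3 × 10^-6 m⁻¹ × 30.48 m = 1.92 × 10^-4
A = 130 km² = 1.3 × 10^8 m²
ΔV = S × A × Δh = 1.92 × 10^-4 × 1.3 × 10^8 m² × 21 m = 5.242 × 10^5 m³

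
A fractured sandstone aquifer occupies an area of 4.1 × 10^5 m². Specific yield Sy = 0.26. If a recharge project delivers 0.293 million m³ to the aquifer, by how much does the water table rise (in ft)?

ΔV = 0.293 million m³ = 2.93 × 10^5 m³
Δh = ΔV / (Sy × A) = 2.93 × 10^5 m³ / (0.26 × 4.1 × 10^5 m²) = 2.749 m
Δh = 2.749 m = 9.018 ft

Δh ≈ 9.02 ft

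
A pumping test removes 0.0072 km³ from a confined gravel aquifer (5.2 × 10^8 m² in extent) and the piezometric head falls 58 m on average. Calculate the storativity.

ΔV = 0.0072 km³ = 7.2 × 10^6 m³
S = ΔV / (A × Δh) = 7.2 × 10^6 m³ / (5.2 × 10^8 m² × 58 m) = 2.387 × 10^-4

S ≈ 2.4 × 10^-4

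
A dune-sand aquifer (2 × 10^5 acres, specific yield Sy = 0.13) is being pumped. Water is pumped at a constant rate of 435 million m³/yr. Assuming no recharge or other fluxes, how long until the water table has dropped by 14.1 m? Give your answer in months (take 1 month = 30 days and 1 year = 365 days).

t ≈ 41.5 months

A = 2 × 10^5 acres = 8.094 × 10^8 m²
ΔV = Sy × A × Δh = 0.13 × 8.094 × 10^8 × 14.1 = 1.484 × 10^9 m³
Q = 435 million m³/yr = 1.192 × 10^6 m³/d
t = ΔV / Q = 1.484 × 10^9 m³ / 1.192 × 10^6 m³/d = 1245 d
t = 1245 d ≈ 41.49 months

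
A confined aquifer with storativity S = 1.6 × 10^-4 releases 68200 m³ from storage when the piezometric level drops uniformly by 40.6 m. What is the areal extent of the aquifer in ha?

A = ΔV / (S × Δh) = 68200 / (1.6 × 10^-4 × 40.6) = 1.05 × 10^7 m²
A = 1.05 × 10^7 m² = 1050 ha

A ≈ 1050 ha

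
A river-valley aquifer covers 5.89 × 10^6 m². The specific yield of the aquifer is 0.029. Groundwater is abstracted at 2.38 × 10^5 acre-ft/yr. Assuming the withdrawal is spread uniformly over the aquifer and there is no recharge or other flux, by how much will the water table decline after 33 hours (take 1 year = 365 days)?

Q = 2.38 × 10^5 acre-ft/yr = 8.043 × 10^5 m³/d
t = 33 hours = 1.375 d
ΔV = Q × t = 8.043 × 10^5 m³/d × 1.375 d = 1.106 × 10^6 m³
Δh = ΔV / (Sy × A) = 1.106 × 10^6 / (0.029 × 5.89 × 10^6) = 6.475 m

Δh ≈ 6.47 m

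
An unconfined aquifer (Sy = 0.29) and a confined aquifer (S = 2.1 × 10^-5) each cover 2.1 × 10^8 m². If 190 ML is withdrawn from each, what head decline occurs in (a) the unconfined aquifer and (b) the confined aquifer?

Δh_u ≈ 0.00312 m; Δh_c ≈ 43.1 m

ΔV = 190 ML = 1.9 × 10^5 m³
Unconfined: Δh_u = ΔV/(Sy·A) = 1.9 × 10^5/(0.29 × 2.1 × 10^8) = 0.00312 m
Confined: Δh_c = ΔV/(S·A) = 1.9 × 10^5/(2.1 × 10^-5 × 2.1 × 10^8) = 43.08 m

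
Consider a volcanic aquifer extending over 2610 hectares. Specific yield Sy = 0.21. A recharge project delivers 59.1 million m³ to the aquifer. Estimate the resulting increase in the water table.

Δh ≈ 10.8 m

A = 2610 hectares = 2.61 × 10^7 m²
ΔV = 59.1 million m³ = 5.91 × 10^7 m³
Δh = ΔV / (Sy × A) = 5.91 × 10^7 m³ / (0.21 × 2.61 × 10^7 m²) = 10.78 m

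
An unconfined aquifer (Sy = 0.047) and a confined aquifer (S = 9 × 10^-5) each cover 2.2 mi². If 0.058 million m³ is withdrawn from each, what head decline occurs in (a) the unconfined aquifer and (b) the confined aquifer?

Δh_u ≈ 0.217 m; Δh_c ≈ 113 m

A = 2.2 mi² = 5.698 × 10^6 m²
ΔV = 0.058 million m³ = 58000 m³
Unconfined: Δh_u = ΔV/(Sy·A) = 58000/(0.047 × 5.698 × 10^6) = 0.2166 m
Confined: Δh_c = ΔV/(S·A) = 58000/(9 × 10^-5 × 5.698 × 10^6) = 113.1 m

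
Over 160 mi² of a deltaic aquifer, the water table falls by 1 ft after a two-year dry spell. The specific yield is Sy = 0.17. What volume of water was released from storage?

A = 160 mi² = 4.144 × 10^8 m²
Δh = 1 ft = 0.3048 m
ΔV = Sy × A × Δh = 0.17 × 4.144 × 10^8 m² × 0.3048 m = 2.147 × 10^7 m³

ΔV ≈ 2.15 × 10^7 m³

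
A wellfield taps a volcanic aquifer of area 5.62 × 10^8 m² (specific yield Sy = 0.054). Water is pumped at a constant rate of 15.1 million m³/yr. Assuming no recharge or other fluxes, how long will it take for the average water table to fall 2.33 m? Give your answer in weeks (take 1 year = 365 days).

t ≈ 244 weeks

ΔV = Sy × A × Δh = 0.054 × 5.62 × 10^8 × 2.33 = 7.071 × 10^7 m³
Q = 15.1 million m³/yr = 41370 m³/d
t = ΔV / Q = 7.071 × 10^7 m³ / 41370 m³/d = 1709 d
t = 1709 d ≈ 244.2 weeks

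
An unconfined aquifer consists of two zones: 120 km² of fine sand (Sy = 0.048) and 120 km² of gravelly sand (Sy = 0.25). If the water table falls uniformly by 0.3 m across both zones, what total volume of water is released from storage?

A₁ = 120 km² = 1.2 × 10^8 m²; A₂ = 120 km² = 1.2 × 10^8 m²
ΔV₁ = 0.048 × 1.2 × 10^8 × 0.3 = 1.728 × 10^6 m³
ΔV₂ = 0.25 × 1.2 × 10^8 × 0.3 = 9 × 10^6 m³
ΔV = ΔV₁ + ΔV₂ = 1.073 × 10^7 m³

ΔV ≈ 1.07 × 10^7 m³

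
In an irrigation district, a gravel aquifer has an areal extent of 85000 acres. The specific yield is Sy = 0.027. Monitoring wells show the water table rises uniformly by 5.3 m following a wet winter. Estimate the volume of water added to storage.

ΔV ≈ 4.92 × 10^7 m³

A = 85000 acres = 3.44 × 10^8 m²
ΔV = Sy × A × Δh = 0.027 × 3.44 × 10^8 m² × 5.3 m = 4.922 × 10^7 m³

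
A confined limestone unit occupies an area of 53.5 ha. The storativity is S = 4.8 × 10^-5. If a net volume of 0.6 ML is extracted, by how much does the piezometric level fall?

A = 53.5 ha = 5.35 × 10^5 m²
ΔV = 0.6 ML = 600 m³
Δh = ΔV / (S × A) = 600 m³ / (4.8 × 10^-5 × 5.35 × 10^5 m²) = 23.36 m

Δh ≈ 23.4 m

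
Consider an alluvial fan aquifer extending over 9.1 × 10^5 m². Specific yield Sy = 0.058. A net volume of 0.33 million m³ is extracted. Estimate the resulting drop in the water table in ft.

ΔV = 0.33 million m³ = 3.3 × 10^5 m³
Δh = ΔV / (Sy × A) = 3.3 × 10^5 m³ / (0.058 × 9.1 × 10^5 m²) = 6.252 m
Δh = 6.252 m = 20.51 ft

Δh ≈ 20.5 ft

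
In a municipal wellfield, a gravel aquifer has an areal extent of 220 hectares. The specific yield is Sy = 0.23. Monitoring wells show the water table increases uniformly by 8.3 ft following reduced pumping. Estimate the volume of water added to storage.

A = 220 hectares = 2.2 × 10^6 m²
Δh = 8.3 ft = 2.53 m
ΔV = Sy × A × Δh = 0.23 × 2.2 × 10^6 m² × 2.53 m = 1.28 × 10^6 m³

ΔV ≈ 1.28 × 10^6 m³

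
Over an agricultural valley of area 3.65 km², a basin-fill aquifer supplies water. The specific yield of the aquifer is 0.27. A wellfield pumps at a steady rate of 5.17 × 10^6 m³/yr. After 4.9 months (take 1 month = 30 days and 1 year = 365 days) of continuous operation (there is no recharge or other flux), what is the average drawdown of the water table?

A = 3.65 km² = 3.65 × 10^6 m²
Q = 5.17 × 10^6 m³/yr = 14160 m³/d
t = 4.9 months = 147 d
ΔV = Q × t = 14160 m³/d × 147 d = 2.082 × 10^6 m³
Δh = ΔV / (Sy × A) = 2.082 × 10^6 / (0.27 × 3.65 × 10^6) = 2.113 m

Δh ≈ 2.11 m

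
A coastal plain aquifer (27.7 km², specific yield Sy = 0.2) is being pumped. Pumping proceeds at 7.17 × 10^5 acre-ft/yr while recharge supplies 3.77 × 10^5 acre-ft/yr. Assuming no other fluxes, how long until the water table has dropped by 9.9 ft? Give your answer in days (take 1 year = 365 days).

t ≈ 14.5 days

A = 27.7 km² = 2.77 × 10^7 m²
Δh = 9.9 ft = 3.018 m
ΔV = Sy × A × Δh = 0.2 × 2.77 × 10^7 × 3.018 = 1.672 × 10^7 m³
Net withdrawal = 7.17 × 10^5 − 3.77 × 10^5 = 3.4 × 10^5 acre-ft/yr = 1.149 × 10^6 m³/d
t = ΔV / Q = 1.672 × 10^7 m³ / 1.149 × 10^6 m³/d = 14.55 d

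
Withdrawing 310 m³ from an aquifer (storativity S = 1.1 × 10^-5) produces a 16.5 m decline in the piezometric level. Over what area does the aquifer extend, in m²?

A = ΔV / (S × Δh) = 310 / (1.1 × 10^-5 × 16.5) = 1.708 × 10^6 m²

A ≈ 1.71 × 10^6 m²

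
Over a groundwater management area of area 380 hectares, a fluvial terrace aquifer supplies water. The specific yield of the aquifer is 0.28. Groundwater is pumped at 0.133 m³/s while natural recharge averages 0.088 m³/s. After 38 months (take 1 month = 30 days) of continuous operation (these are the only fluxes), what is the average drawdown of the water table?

A = 380 hectares = 3.8 × 10^6 m²
Net abstraction = 0.133 − 0.088 = 0.045 m³/s
Q_net = 0.045 m³/s = 3888 m³/d
t = 38 months = 1140 d
ΔV = Q × t = 3888 m³/d × 1140 d = 4.432 × 10^6 m³
Δh = ΔV / (Sy × A) = 4.432 × 10^6 / (0.28 × 3.8 × 10^6) = 4.166 m

Δh ≈ 4.17 m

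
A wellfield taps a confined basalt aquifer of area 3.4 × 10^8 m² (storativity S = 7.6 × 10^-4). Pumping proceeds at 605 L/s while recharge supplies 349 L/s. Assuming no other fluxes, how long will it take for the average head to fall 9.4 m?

t ≈ 110 days

ΔV = S × A × Δh = 7.6 × 10^-4 × 3.4 × 10^8 × 9.4 = 2.429 × 10^6 m³
Net withdrawal = 605 − 349 = 256 L/s = 22120 m³/d
t = ΔV / Q = 2.429 × 10^6 m³ / 22120 m³/d = 109.8 d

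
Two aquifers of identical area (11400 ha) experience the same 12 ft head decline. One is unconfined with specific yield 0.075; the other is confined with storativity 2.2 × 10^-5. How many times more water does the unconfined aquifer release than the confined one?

A = 11400 ha = 1.14 × 10^8 m²
Δh = 12 ft = 3.658 m
Unconfined: ΔV_u = Sy × A × Δh = 0.075 × 1.14 × 10^8 × 3.658 = 3.127 × 10^7 m³
Confined: ΔV_c = S × A × Δh = 2.2 × 10^-5 × 1.14 × 10^8 × 3.658 = 9173 m³
Ratio = ΔV_u / ΔV_c = Sy / S = 0.075 / 2.2 × 10^-5 = 3409

ΔV_u / ΔV_c ≈ 3410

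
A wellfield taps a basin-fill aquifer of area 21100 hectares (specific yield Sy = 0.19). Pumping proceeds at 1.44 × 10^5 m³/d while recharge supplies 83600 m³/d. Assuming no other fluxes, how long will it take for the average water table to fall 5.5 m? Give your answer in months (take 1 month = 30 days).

t ≈ 122 months

A = 21100 hectares = 2.11 × 10^8 m²
ΔV = Sy × A × Δh = 0.19 × 2.11 × 10^8 × 5.5 = 2.205 × 10^8 m³
Net withdrawal = 1.44 × 10^5 − 83600 = 60400 m³/d
t = ΔV / Q = 2.205 × 10^8 m³ / 60400 m³/d = 3651 d
t = 3651 d ≈ 121.7 months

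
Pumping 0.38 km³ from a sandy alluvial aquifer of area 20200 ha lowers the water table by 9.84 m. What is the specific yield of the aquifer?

A = 20200 ha = 2.02 × 10^8 m²
ΔV = 0.38 km³ = 3.8 × 10^8 m³
Sy = ΔV / (A × Δh) = 3.8 × 10^8 m³ / (2.02 × 10^8 m² × 9.84 m) = 0.1912

Sy ≈ 0.19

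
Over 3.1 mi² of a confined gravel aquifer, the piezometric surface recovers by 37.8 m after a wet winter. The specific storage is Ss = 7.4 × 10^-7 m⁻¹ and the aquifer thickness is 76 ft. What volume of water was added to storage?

b = 76 ft = 23.16 m
S = Ss × b = 7.4 × 10^-7 m⁻¹ × 23.16 m = 1.714 × 10^-5
A = 3.1 mi² = 8.029 × 10^6 m²
ΔV = S × A × Δh = 1.714 × 10^-5 × 8.029 × 10^6 m² × 37.8 m = 5202 m³

ΔV ≈ 5200 m³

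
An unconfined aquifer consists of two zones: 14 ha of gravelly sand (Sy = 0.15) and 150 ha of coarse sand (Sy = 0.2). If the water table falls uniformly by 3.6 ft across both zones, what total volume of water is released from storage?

ΔV ≈ 3.52 × 10^5 m³

A₁ = 14 ha = 1.4 × 10^5 m²; A₂ = 150 ha = 1.5 × 10^6 m²
Δh = 3.6 ft = 1.097 m
ΔV₁ = 0.15 × 1.4 × 10^5 × 1.097 = 23040 m³
ΔV₂ = 0.2 × 1.5 × 10^6 × 1.097 = 3.292 × 10^5 m³
ΔV = ΔV₁ + ΔV₂ = 3.522 × 10^5 m³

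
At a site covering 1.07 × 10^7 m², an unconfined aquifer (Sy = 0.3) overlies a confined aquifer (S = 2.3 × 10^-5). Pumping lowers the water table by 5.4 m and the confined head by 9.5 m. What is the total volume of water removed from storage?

ΔV ≈ 1.73 × 10^7 m³

Unconfined: ΔV_u = Sy × A × Δh_u = 0.3 × 1.07 × 10^7 × 5.4 = 1.733 × 10^7 m³
Confined: ΔV_c = S × A × Δh_c = 2.3 × 10^-5 × 1.07 × 10^7 × 9.5 = 2338 m³
Total ΔV = 1.733 × 10^7 + 2338 = 1.734 × 10^7 m³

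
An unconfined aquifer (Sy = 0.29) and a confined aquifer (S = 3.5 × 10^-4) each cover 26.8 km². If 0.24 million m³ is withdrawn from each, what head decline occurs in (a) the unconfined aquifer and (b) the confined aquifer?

Δh_u ≈ 0.0309 m; Δh_c ≈ 25.6 m

A = 26.8 km² = 2.68 × 10^7 m²
ΔV = 0.24 million m³ = 2.4 × 10^5 m³
Unconfined: Δh_u = ΔV/(Sy·A) = 2.4 × 10^5/(0.29 × 2.68 × 10^7) = 0.03088 m
Confined: Δh_c = ΔV/(S·A) = 2.4 × 10^5/(3.5 × 10^-4 × 2.68 × 10^7) = 25.59 m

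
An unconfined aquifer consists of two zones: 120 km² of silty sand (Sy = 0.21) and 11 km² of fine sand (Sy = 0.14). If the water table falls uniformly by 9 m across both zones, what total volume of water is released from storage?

A₁ = 120 km² = 1.2 × 10^8 m²; A₂ = 11 km² = 1.1 × 10^7 m²
ΔV₁ = 0.21 × 1.2 × 10^8 × 9 = 2.268 × 10^8 m³
ΔV₂ = 0.14 × 1.1 × 10^7 × 9 = 1.386 × 10^7 m³
ΔV = ΔV₁ + ΔV₂ = 2.407 × 10^8 m³

ΔV ≈ 2.41 × 10^8 m³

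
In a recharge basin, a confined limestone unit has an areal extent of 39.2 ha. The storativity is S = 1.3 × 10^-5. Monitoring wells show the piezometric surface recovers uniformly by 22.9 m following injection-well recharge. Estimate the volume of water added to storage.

ΔV ≈ 117 m³

A = 39.2 ha = 3.92 × 10^5 m²
ΔV = S × A × Δh = 1.3 × 10^-5 × 3.92 × 10^5 m² × 22.9 m = 116.7 m³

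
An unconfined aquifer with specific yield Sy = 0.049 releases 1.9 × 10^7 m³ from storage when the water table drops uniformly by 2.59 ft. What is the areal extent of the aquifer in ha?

A ≈ 49100 ha

Δh = 2.59 ft = 0.7894 m
A = ΔV / (Sy × Δh) = 1.9 × 10^7 / (0.049 × 0.7894) = 4.912 × 10^8 m²
A = 4.912 × 10^8 m² = 49120 ha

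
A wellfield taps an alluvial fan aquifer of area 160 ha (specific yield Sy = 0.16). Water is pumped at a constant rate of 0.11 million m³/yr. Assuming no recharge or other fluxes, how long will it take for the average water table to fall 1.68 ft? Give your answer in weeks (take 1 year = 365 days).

A = 160 ha = 1.6 × 10^6 m²
Δh = 1.68 ft = 0.5121 m
ΔV = Sy × A × Δh = 0.16 × 1.6 × 10^6 × 0.5121 = 1.311 × 10^5 m³
Q = 0.11 million m³/yr = 301.4 m³/d
t = ΔV / Q = 1.311 × 10^5 m³ / 301.4 m³/d = 435 d
t = 435 d ≈ 62.14 weeks

t ≈ 62.1 weeks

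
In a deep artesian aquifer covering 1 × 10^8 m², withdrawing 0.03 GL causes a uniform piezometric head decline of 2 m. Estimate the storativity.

ΔV = 0.03 GL = 30000 m³
S = ΔV / (A × Δh) = 30000 m³ / (1 × 10^8 m² × 2 m) = 1.5 × 10^-4

S ≈ 1.5 × 10^-4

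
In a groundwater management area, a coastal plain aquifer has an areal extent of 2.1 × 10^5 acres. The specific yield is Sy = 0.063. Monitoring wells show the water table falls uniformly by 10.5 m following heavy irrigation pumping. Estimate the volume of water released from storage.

A = 2.1 × 10^5 acres = 8.498 × 10^8 m²
ΔV = Sy × A × Δh = 0.063 × 8.498 × 10^8 m² × 10.5 m = 5.622 × 10^8 m³

ΔV ≈ 5.62 × 10^8 m³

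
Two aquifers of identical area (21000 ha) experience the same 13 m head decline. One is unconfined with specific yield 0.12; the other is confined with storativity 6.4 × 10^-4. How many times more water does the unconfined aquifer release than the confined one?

ΔV_u / ΔV_c ≈ 188

A = 21000 ha = 2.1 × 10^8 m²
Unconfined: ΔV_u = Sy × A × Δh = 0.12 × 2.1 × 10^8 × 13 = 3.276 × 10^8 m³
Confined: ΔV_c = S × A × Δh = 6.4 × 10^-4 × 2.1 × 10^8 × 13 = 1.747 × 10^6 m³
Ratio = ΔV_u / ΔV_c = Sy / S = 0.12 / 6.4 × 10^-4 = 187.5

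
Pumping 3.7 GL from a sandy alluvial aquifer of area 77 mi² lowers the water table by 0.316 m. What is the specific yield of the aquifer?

A = 77 mi² = 1.994 × 10^8 m²
ΔV = 3.7 GL = 3.7 × 10^6 m³
Sy = ΔV / (A × Δh) = 3.7 × 10^6 m³ / (1.994 × 10^8 m² × 0.316 m) = 0.05871

Sy ≈ 0.059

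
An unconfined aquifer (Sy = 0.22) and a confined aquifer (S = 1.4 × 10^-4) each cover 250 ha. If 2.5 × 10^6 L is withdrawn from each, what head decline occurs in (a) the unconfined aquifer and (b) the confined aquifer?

Δh_u ≈ 0.00455 m; Δh_c ≈ 7.14 m

A = 250 ha = 2.5 × 10^6 m²
ΔV = 2.5 × 10^6 L = 2500 m³
Unconfined: Δh_u = ΔV/(Sy·A) = 2500/(0.22 × 2.5 × 10^6) = 0.004545 m
Confined: Δh_c = ΔV/(S·A) = 2500/(1.4 × 10^-4 × 2.5 × 10^6) = 7.143 m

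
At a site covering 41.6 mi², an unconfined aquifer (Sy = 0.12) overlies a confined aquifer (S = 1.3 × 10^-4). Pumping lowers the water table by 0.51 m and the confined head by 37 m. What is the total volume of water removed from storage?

ΔV ≈ 7.11 × 10^6 m³

A = 41.6 mi² = 1.077 × 10^8 m²
Unconfined: ΔV_u = Sy × A × Δh_u = 0.12 × 1.077 × 10^8 × 0.51 = 6.594 × 10^6 m³
Confined: ΔV_c = S × A × Δh_c = 1.3 × 10^-4 × 1.077 × 10^8 × 37 = 5.182 × 10^5 m³
Total ΔV = 6.594 × 10^6 + 5.182 × 10^5 = 7.112 × 10^6 m³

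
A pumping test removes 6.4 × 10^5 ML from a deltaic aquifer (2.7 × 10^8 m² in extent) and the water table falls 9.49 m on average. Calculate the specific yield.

Sy ≈ 0.25

ΔV = 6.4 × 10^5 ML = 6.4 × 10^8 m³
Sy = ΔV / (A × Δh) = 6.4 × 10^8 m³ / (2.7 × 10^8 m² × 9.49 m) = 0.2498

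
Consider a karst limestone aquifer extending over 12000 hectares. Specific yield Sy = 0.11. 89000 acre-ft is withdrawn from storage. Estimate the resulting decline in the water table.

Δh ≈ 8.32 m

A = 12000 hectares = 1.2 × 10^8 m²
ΔV = 89000 acre-ft = 1.098 × 10^8 m³
Δh = ΔV / (Sy × A) = 1.098 × 10^8 m³ / (0.11 × 1.2 × 10^8 m²) = 8.317 m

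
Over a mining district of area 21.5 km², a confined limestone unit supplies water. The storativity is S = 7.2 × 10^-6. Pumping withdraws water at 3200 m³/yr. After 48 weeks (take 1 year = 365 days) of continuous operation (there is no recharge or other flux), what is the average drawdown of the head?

A = 21.5 km² = 2.15 × 10^7 m²
Q = 3200 m³/yr = 8.767 m³/d
t = 48 weeks = 336 d
ΔV = Q × t = 8.767 m³/d × 336 d = 2946 m³
Δh = ΔV / (S × A) = 2946 / (7.2 × 10^-6 × 2.15 × 10^7) = 19.03 m

Δh ≈ 19 m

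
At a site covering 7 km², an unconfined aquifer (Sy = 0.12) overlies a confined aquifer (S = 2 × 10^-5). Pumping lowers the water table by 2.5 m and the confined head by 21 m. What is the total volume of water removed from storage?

A = 7 km² = 7 × 10^6 m²
Unconfined: ΔV_u = Sy × A × Δh_u = 0.12 × 7 × 10^6 × 2.5 = 2.1 × 10^6 m³
Confined: ΔV_c = S × A × Δh_c = 2 × 10^-5 × 7 × 10^6 × 21 = 2940 m³
Total ΔV = 2.1 × 10^6 + 2940 = 2.103 × 10^6 m³

ΔV ≈ 2.1 × 10^6 m³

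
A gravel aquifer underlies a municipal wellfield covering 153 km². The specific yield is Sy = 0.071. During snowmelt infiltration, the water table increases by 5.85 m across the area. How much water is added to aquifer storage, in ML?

ΔV ≈ 63500 ML

A = 153 km² = 1.53 × 10^8 m²
ΔV = Sy × A × Δh = 0.071 × 1.53 × 10^8 m² × 5.85 m = 6.355 × 10^7 m³
ΔV = 6.355 × 10^7 m³ = 63550 ML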